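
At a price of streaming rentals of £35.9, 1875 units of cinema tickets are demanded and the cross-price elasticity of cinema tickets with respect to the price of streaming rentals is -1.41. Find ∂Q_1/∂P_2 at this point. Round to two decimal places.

ε = (∂Q_1/∂P_2)·(P_2/Q_1) ⇒ ∂Q_1/∂P_2 = ε·Q_1/P_2 = -1.41 × 1875/35.9 ≈ -73.64.

-73.64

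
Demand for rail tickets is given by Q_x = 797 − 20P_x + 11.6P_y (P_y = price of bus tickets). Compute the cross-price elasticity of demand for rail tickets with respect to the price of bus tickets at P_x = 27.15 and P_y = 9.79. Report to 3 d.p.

At P_x = 27.15 and P_y = 9.79: Q_x = 367.564.
∂Q_x/∂P_y = 11.6.
ε = (∂Q_x/∂P_y)(P_y/Q_x) = 11.6 × (9.79/367.564) ≈ 0.309.

0.309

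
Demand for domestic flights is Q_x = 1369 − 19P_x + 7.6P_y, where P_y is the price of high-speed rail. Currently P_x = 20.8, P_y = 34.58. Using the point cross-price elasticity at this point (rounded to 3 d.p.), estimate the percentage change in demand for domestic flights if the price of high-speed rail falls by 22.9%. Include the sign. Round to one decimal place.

-4.9%

At P_x = 20.8, P_y = 34.58: Q_x = 1236.608.
∂Q_x/∂P_y = 7.6.
ε = (∂Q_x/∂P_y)(P_y/Q_x) = 7.6000 × 34.58/1236.608 ≈ 0.213.
%ΔQ_x ≈ ε × %ΔP_y = 0.213 × (-22.9%) = -4.9%.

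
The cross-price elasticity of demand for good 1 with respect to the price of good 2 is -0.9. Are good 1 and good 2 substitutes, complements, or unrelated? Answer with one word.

complements

ε = -0.9 < 0, so a higher price of good 2 lowers demand for good 1: complements.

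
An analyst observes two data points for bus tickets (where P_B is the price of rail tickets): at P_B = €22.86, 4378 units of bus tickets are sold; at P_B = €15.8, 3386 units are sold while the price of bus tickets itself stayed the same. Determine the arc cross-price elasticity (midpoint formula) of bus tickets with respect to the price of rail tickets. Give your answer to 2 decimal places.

ΔQ_A = 3386 − 4378 = -992; ΔP_B = 15.8 − 22.86 = -7.06.
Midpoints: Q̄_A = 3882.0, P̄_B = 19.33.
ε = (ΔQ_A/Q̄_A)/(ΔP_B/P̄_B) = (-992/3882.0)/(-7.06/19.33) ≈ 0.70.
ε > 0: bus tickets and rail tickets are substitutes.

0.70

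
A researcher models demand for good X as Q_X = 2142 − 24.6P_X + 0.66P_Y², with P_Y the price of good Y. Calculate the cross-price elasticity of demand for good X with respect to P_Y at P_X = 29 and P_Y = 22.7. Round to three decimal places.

At P_X = 29 and P_Y = 22.7: Q_X = 1768.691.
∂Q_X/∂P_Y = 1.32P_Y = 1.32(22.7) = 29.9640.
ε = (∂Q_X/∂P_Y)(P_Y/Q_X) = 29.9640 × (22.7/1768.691) ≈ 0.385.

0.385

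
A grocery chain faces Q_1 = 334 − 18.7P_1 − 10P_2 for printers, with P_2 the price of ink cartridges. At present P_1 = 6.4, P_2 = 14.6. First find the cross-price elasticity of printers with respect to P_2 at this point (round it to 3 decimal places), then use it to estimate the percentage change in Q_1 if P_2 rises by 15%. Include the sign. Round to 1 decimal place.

-32.1%

At P_1 = 6.4, P_2 = 14.6: Q_1 = 68.32.
∂Q_1/∂P_2 = -10.
ε = (∂Q_1/∂P_2)(P_2/Q_1) = -10.0000 × 14.6/68.32 ≈ -2.137.
%ΔQ_1 ≈ ε × %ΔP_2 = -2.137 × (15%) = -32.1%.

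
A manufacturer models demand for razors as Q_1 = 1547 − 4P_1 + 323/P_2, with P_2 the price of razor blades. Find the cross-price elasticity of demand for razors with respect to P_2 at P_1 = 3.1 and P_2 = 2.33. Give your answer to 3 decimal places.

At P_1 = 3.1 and P_2 = 2.33: Q_1 = 1673.227.
∂Q_1/∂P_2 = −323/P_2² = -59.4964.
ε = (∂Q_1/∂P_2)(P_2/Q_1) = -59.4964 × (2.33/1673.227) ≈ -0.083.

-0.083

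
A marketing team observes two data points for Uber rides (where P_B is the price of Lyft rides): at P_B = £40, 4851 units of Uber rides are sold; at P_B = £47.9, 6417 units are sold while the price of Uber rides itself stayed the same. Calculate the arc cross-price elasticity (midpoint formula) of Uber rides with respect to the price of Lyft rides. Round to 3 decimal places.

ΔQ_A = 6417 − 4851 = 1566; ΔP_B = 47.9 − 40 = 7.9.
Midpoints: Q̄_A = 5634.0, P̄_B = 43.95.
ε = (ΔQ_A/Q̄_A)/(ΔP_B/P̄_B) = (1566/5634.0)/(7.9/43.95) ≈ 1.546.

1.546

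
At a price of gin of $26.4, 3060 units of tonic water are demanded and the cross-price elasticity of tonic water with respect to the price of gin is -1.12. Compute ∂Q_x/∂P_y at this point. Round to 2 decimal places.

ε = (∂Q_x/∂P_y)·(P_y/Q_x) ⇒ ∂Q_x/∂P_y = ε·Q_x/P_y = -1.12 × 3060/26.4 ≈ -129.82.

-129.82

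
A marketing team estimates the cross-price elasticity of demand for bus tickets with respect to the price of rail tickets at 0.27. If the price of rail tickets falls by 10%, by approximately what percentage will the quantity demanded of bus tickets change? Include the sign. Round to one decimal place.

%ΔQ ≈ ε × %ΔP of rail tickets = 0.27 × (-10%) = -2.7%.
Demand for bus tickets falls by about 2.7%.

-2.7%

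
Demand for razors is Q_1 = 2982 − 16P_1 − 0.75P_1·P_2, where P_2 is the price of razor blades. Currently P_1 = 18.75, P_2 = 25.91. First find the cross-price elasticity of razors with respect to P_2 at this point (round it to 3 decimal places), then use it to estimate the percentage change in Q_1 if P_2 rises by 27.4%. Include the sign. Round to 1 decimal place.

-4.3%

At P_1 = 18.75, P_2 = 25.91: Q_1 = 2317.641.
∂Q_1/∂P_2 = -0.75P_1 = -14.0625.
ε = (∂Q_1/∂P_2)(P_2/Q_1) = -14.0625 × 25.91/2317.641 ≈ -0.157.
%ΔQ_1 ≈ ε × %ΔP_2 = -0.157 × (27.4%) = -4.3%.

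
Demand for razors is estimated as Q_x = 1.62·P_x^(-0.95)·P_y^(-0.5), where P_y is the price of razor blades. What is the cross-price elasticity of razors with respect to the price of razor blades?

-0.50

In a log-linear (constant-elasticity) demand function, the coefficient on the exponent of P_y is the cross-price elasticity.
ε = -0.50. Negative, so razors and razor blades are complements.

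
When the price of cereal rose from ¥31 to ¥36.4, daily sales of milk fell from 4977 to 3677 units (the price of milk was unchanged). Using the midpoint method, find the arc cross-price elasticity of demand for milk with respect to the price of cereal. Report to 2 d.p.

ΔQ_A = 3677 − 4977 = -1300; ΔP_B = 36.4 − 31 = 5.4.
Midpoints: Q̄_A = 4327.0, P̄_B = 33.70.
ε = (ΔQ_A/Q̄_A)/(ΔP_B/P̄_B) = (-1300/4327.0)/(5.4/33.70) ≈ -1.87.
ε < 0: milk and cereal are complements.

-1.87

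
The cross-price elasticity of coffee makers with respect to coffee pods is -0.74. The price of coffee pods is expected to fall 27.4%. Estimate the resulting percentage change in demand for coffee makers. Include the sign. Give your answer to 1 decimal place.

20.3%

%ΔQ ≈ ε × %ΔP of coffee pods = -0.74 × (-27.4%) = 20.3%.
Demand for coffee makers rises by about 20.3%.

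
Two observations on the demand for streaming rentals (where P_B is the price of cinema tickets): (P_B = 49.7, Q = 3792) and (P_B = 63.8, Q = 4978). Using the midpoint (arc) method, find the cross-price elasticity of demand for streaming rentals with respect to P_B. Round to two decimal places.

ΔQ_A = 4978 − 3792 = 1186; ΔP_B = 63.8 − 49.7 = 14.1.
Midpoints: Q̄_A = 4385.0, P̄_B = 56.75.
ε = (ΔQ_A/Q̄_A)/(ΔP_B/P̄_B) = (1186/4385.0)/(14.1/56.75) ≈ 1.09.

1.09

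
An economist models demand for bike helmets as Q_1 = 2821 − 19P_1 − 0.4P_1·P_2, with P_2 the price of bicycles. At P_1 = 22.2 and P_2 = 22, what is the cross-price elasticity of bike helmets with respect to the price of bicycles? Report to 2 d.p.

-0.09

At P_1 = 22.2 and P_2 = 22: Q_1 = 2203.84.
∂Q_1/∂P_2 = -0.4P_1 = -0.4(22.2) = -8.8800.
ε = (∂Q_1/∂P_2)(P_2/Q_1) = -8.8800 × (22/2203.84) ≈ -0.09.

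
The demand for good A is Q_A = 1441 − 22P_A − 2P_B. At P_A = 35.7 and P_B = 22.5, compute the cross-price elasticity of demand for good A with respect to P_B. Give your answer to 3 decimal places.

At P_A = 35.7 and P_B = 22.5: Q_A = 610.6.
∂Q_A/∂P_B = -2.
ε = (∂Q_A/∂P_B)(P_B/Q_A) = -2 × (22.5/610.6) ≈ -0.074.
Since ε < 0, good A and good B are complements.

-0.074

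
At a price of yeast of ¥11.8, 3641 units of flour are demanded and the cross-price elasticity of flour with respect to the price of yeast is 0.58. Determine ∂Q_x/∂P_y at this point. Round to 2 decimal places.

178.96

ε = (∂Q_x/∂P_y)·(P_y/Q_x) ⇒ ∂Q_x/∂P_y = ε·Q_x/P_y = 0.58 × 3641/11.8 ≈ 178.96.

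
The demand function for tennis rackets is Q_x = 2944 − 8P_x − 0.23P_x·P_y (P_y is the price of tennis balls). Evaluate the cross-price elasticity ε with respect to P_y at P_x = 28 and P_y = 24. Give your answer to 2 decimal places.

At P_x = 28 and P_y = 24: Q_x = 2565.44.
∂Q_x/∂P_y = -0.23P_x = -0.23(28) = -6.4400.
ε = (∂Q_x/∂P_y)(P_y/Q_x) = -6.4400 × (24/2565.44) ≈ -0.06.

-0.06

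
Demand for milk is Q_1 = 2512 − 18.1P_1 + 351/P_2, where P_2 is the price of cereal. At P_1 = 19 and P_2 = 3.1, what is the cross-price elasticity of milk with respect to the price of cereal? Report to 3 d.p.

At P_1 = 19 and P_2 = 3.1: Q_1 = 2281.326.
∂Q_1/∂P_2 = −351/P_2² = -36.5245.
ε = (∂Q_1/∂P_2)(P_2/Q_1) = -36.5245 × (3.1/2281.326) ≈ -0.050.

-0.050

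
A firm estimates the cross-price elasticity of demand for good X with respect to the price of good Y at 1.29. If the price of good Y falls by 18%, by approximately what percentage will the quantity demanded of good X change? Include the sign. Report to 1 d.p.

%ΔQ ≈ ε × %ΔP of good Y = 1.29 × (-18%) = -23.2%.

-23.2%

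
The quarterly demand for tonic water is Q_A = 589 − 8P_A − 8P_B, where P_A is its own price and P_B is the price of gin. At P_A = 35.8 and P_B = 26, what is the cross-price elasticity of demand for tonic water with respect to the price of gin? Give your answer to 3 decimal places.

At P_A = 35.8 and P_B = 26: Q_A = 94.6.
∂Q_A/∂P_B = -8.
ε = (∂Q_A/∂P_B)(P_B/Q_A) = -8 × (26/94.6) ≈ -2.199.
Since ε < 0, tonic water and gin are complements.

-2.199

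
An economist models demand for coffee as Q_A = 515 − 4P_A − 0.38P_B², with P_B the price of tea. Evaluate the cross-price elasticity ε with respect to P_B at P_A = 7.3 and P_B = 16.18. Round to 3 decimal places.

-0.515

At P_A = 7.3 and P_B = 16.18: Q_A = 386.319.
∂Q_A/∂P_B = -0.76P_B = -0.76(16.18) = -12.2968.
ε = (∂Q_A/∂P_B)(P_B/Q_A) = -12.2968 × (16.18/386.319) ≈ -0.515.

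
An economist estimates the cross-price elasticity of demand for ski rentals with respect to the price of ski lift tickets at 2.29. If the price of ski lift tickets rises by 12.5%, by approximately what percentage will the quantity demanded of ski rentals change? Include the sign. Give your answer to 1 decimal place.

28.6%

%ΔQ ≈ ε × %ΔP of ski lift tickets = 2.29 × (12.5%) = 28.6%.
Demand for ski rentals rises by about 28.6%.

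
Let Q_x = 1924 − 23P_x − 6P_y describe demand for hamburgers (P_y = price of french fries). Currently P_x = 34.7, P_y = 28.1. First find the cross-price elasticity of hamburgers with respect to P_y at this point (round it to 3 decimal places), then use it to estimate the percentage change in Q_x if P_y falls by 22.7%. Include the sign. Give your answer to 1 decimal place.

4.0%

At P_x = 34.7, P_y = 28.1: Q_x = 957.3.
∂Q_x/∂P_y = -6.
ε = (∂Q_x/∂P_y)(P_y/Q_x) = -6.0000 × 28.1/957.3 ≈ -0.176.
%ΔQ_x ≈ ε × %ΔP_y = -0.176 × (-22.7%) = 4.0%.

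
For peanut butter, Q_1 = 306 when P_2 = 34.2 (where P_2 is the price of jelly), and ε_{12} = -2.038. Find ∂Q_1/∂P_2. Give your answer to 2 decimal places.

ε = (∂Q_1/∂P_2)·(P_2/Q_1) ⇒ ∂Q_1/∂P_2 = ε·Q_1/P_2 = -2.038 × 306/34.2 ≈ -18.23.

-18.23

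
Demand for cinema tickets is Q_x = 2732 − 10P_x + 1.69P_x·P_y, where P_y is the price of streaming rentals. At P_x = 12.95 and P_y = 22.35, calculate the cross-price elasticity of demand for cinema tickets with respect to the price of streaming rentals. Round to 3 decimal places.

0.158

At P_x = 12.95 and P_y = 22.35: Q_x = 3091.641.
∂Q_x/∂P_y = 1.69P_x = 1.69(12.95) = 21.8855.
ε = (∂Q_x/∂P_y)(P_y/Q_x) = 21.8855 × (22.35/3091.641) ≈ 0.158.
ε > 0: substitutes.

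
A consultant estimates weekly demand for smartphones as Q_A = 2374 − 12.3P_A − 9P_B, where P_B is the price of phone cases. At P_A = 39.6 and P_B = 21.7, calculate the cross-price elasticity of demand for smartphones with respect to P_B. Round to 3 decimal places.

-0.115

At P_A = 39.6 and P_B = 21.7: Q_A = 1691.62.
∂Q_A/∂P_B = -9.
ε = (∂Q_A/∂P_B)(P_B/Q_A) = -9 × (21.7/1691.62) ≈ -0.115.
Since ε < 0, smartphones and phone cases are complements.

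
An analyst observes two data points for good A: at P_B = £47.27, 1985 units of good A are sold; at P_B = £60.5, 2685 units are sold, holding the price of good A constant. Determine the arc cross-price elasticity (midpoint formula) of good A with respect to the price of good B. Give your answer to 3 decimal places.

1.221

ΔQ_A = 2685 − 1985 = 700; ΔP_B = 60.5 − 47.27 = 13.23.
Midpoints: Q̄_A = 2335.0, P̄_B = 53.89.
ε = (ΔQ_A/Q̄_A)/(ΔP_B/P̄_B) = (700/2335.0)/(13.23/53.89) ≈ 1.221.
ε > 0: good A and good B are substitutes.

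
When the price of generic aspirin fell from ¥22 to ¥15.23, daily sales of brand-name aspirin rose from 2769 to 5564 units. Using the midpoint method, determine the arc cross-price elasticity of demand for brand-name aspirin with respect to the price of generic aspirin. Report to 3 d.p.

ΔQ_A = 5564 − 2769 = 2795; ΔP_B = 15.23 − 22 = -6.77.
Midpoints: Q̄_A = 4166.5, P̄_B = 18.62.
ε = (ΔQ_A/Q̄_A)/(ΔP_B/P̄_B) = (2795/4166.5)/(-6.77/18.62) ≈ -1.845.
ε < 0: brand-name aspirin and generic aspirin are complements.

-1.845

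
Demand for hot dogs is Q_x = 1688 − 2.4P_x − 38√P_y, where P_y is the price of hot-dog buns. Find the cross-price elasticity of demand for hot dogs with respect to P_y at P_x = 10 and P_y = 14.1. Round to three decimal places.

-0.047

At P_x = 10 and P_y = 14.1: Q_x = 1521.310.
∂Q_x/∂P_y = -38/(2√P_y) = -38/(2√14.1) = -5.0599.
ε = (∂Q_x/∂P_y)(P_y/Q_x) = -5.0599 × (14.1/1521.310) ≈ -0.047.
ε < 0: complements.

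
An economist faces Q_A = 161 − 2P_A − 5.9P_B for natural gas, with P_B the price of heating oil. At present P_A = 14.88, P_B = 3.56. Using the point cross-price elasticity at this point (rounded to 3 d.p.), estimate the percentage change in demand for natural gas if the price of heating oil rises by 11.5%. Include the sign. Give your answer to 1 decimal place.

-2.2%

At P_A = 14.88, P_B = 3.56: Q_A = 110.236.
∂Q_A/∂P_B = -5.9.
ε = (∂Q_A/∂P_B)(P_B/Q_A) = -5.9000 × 3.56/110.236 ≈ -0.191.
%ΔQ_A ≈ ε × %ΔP_B = -0.191 × (11.5%) = -2.2%.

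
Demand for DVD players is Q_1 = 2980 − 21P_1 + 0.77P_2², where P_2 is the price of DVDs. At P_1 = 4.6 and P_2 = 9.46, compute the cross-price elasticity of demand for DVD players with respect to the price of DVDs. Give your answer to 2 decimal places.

0.05

At P_1 = 4.6 and P_2 = 9.46: Q_1 = 2952.309.
∂Q_1/∂P_2 = 1.54P_2 = 1.54(9.46) = 14.5684.
ε = (∂Q_1/∂P_2)(P_2/Q_1) = 14.5684 × (9.46/2952.309) ≈ 0.05.
ε > 0: substitutes.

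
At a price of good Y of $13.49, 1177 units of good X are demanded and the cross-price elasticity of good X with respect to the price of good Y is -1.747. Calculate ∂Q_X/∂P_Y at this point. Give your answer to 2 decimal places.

ε = (∂Q_X/∂P_Y)·(P_Y/Q_X) ⇒ ∂Q_X/∂P_Y = ε·Q_X/P_Y = -1.747 × 1177/13.49 ≈ -152.43.

-152.43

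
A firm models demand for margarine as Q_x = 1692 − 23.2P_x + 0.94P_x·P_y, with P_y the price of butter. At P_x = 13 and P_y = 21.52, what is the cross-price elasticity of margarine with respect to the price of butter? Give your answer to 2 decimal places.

At P_x = 13 and P_y = 21.52: Q_x = 1653.374.
∂Q_x/∂P_y = 0.94P_x = 0.94(13) = 12.2200.
ε = (∂Q_x/∂P_y)(P_y/Q_x) = 12.2200 × (21.52/1653.374) ≈ 0.16.

0.16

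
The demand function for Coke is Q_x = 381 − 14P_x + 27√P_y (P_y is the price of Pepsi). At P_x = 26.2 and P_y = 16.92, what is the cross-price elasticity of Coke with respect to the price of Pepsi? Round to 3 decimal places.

At P_x = 26.2 and P_y = 16.92: Q_x = 125.262.
∂Q_x/∂P_y = 27/(2√P_y) = 27/(2√16.92) = 3.2820.
ε = (∂Q_x/∂P_y)(P_y/Q_x) = 3.2820 × (16.92/125.262) ≈ 0.443.
ε > 0: substitutes.

0.443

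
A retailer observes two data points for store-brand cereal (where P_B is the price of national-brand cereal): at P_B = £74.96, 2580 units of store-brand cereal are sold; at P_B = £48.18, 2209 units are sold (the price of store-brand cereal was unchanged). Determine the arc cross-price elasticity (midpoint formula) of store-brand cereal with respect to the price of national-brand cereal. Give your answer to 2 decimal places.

ΔQ_A = 2209 − 2580 = -371; ΔP_B = 48.18 − 74.96 = -26.78.
Midpoints: Q̄_A = 2394.5, P̄_B = 61.57.
ε = (ΔQ_A/Q̄_A)/(ΔP_B/P̄_B) = (-371/2394.5)/(-26.78/61.57) ≈ 0.36.
ε > 0: store-brand cereal and national-brand cereal are substitutes.

0.36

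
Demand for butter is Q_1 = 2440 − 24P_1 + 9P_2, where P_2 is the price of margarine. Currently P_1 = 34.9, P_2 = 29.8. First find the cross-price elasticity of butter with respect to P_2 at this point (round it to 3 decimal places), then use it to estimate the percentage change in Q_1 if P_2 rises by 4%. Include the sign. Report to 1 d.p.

0.6%

At P_1 = 34.9, P_2 = 29.8: Q_1 = 1870.6.
∂Q_1/∂P_2 = 9.
ε = (∂Q_1/∂P_2)(P_2/Q_1) = 9.0000 × 29.8/1870.6 ≈ 0.143.
%ΔQ_1 ≈ ε × %ΔP_2 = 0.143 × (4%) = 0.6%.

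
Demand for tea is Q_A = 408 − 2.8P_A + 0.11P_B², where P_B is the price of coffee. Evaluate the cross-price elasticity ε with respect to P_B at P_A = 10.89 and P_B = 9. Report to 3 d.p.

0.046

At P_A = 10.89 and P_B = 9: Q_A = 386.418.
∂Q_A/∂P_B = 0.22P_B = 0.22(9) = 1.9800.
ε = (∂Q_A/∂P_B)(P_B/Q_A) = 1.9800 × (9/386.418) ≈ 0.046.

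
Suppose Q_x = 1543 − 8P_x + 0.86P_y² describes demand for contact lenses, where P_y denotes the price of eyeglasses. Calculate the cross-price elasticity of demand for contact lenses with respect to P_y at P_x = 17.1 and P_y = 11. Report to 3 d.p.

0.138

At P_x = 17.1 and P_y = 11: Q_x = 1510.26.
∂Q_x/∂P_y = 1.72P_y = 1.72(11) = 18.9200.
ε = (∂Q_x/∂P_y)(P_y/Q_x) = 18.9200 × (11/1510.26) ≈ 0.138.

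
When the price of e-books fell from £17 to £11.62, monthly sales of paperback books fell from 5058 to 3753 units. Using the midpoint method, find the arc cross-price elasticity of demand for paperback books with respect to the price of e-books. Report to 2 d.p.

ΔQ_A = 3753 − 5058 = -1305; ΔP_B = 11.62 − 17 = -5.38.
Midpoints: Q̄_A = 4405.5, P̄_B = 14.31.
ε = (ΔQ_A/Q̄_A)/(ΔP_B/P̄_B) = (-1305/4405.5)/(-5.38/14.31) ≈ 0.79.
ε > 0: paperback books and e-books are substitutes.

0.79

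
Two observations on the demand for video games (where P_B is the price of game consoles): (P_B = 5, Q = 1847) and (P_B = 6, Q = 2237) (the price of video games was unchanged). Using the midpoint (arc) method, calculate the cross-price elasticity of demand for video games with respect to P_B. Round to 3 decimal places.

ΔQ_A = 2237 − 1847 = 390; ΔP_B = 6 − 5 = 1.
Midpoints: Q̄_A = 2042.0, P̄_B = 5.50.
ε = (ΔQ_A/Q̄_A)/(ΔP_B/P̄_B) = (390/2042.0)/(1/5.50) ≈ 1.050.

1.050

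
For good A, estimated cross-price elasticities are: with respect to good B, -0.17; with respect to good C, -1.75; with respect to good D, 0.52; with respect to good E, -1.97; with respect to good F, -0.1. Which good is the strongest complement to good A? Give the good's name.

good E

Complements have ε < 0. The most negative value is -1.97 (good E).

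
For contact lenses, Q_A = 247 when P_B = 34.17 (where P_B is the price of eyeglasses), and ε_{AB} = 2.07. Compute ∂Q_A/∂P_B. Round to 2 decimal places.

ε = (∂Q_A/∂P_B)·(P_B/Q_A) ⇒ ∂Q_A/∂P_B = ε·Q_A/P_B = 2.07 × 247/34.17 ≈ 14.96.

14.96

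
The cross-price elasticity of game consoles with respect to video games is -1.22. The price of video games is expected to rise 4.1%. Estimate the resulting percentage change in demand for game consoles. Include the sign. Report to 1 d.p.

%ΔQ ≈ ε × %ΔP of video games = -1.22 × (4.1%) = -5.0%.

-5.0%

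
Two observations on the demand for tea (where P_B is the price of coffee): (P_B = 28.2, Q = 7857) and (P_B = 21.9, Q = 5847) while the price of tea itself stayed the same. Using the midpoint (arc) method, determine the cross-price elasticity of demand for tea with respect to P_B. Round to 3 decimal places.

1.166

ΔQ_A = 5847 − 7857 = -2010; ΔP_B = 21.9 − 28.2 = -6.3.
Midpoints: Q̄_A = 6852.0, P̄_B = 25.05.
ε = (ΔQ_A/Q̄_A)/(ΔP_B/P̄_B) = (-2010/6852.0)/(-6.3/25.05) ≈ 1.166.
ε > 0: tea and coffee are substitutes.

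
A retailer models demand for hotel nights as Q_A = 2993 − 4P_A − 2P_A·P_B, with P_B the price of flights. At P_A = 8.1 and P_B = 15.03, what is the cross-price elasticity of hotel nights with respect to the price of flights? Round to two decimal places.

-0.09

At P_A = 8.1 and P_B = 15.03: Q_A = 2717.114.
∂Q_A/∂P_B = -2P_A = -2(8.1) = -16.2000.
ε = (∂Q_A/∂P_B)(P_B/Q_A) = -16.2000 × (15.03/2717.114) ≈ -0.09.
ε < 0: complements.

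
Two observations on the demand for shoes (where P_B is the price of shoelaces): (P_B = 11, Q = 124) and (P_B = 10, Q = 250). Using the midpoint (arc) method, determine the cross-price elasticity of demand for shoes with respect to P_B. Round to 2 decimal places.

-7.07

ΔQ_A = 250 − 124 = 126; ΔP_B = 10 − 11 = -1.
Midpoints: Q̄_A = 187.0, P̄_B = 10.50.
ε = (ΔQ_A/Q̄_A)/(ΔP_B/P̄_B) = (126/187.0)/(-1/10.50) ≈ -7.07.
ε < 0: shoes and shoelaces are complements.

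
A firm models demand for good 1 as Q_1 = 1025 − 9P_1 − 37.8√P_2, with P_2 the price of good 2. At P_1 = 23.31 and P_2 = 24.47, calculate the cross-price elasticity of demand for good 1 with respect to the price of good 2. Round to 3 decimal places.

-0.149

At P_1 = 23.31 and P_2 = 24.47: Q_1 = 628.224.
∂Q_1/∂P_2 = -37.8/(2√P_2) = -37.8/(2√24.47) = -3.8207.
ε = (∂Q_1/∂P_2)(P_2/Q_1) = -3.8207 × (24.47/628.224) ≈ -0.149.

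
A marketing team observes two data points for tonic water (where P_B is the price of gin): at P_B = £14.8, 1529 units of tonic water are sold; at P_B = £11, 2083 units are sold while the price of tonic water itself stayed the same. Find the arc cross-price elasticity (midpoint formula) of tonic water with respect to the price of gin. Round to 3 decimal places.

-1.041

ΔQ_A = 2083 − 1529 = 554; ΔP_B = 11 − 14.8 = -3.8.
Midpoints: Q̄_A = 1806.0, P̄_B = 12.90.
ε = (ΔQ_A/Q̄_A)/(ΔP_B/P̄_B) = (554/1806.0)/(-3.8/12.90) ≈ -1.041.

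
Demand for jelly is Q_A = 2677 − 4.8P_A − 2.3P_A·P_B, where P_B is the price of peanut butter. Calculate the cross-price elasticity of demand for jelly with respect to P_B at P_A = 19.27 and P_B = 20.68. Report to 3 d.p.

At P_A = 19.27 and P_B = 20.68: Q_A = 1667.946.
∂Q_A/∂P_B = -2.3P_A = -2.3(19.27) = -44.3210.
ε = (∂Q_A/∂P_B)(P_B/Q_A) = -44.3210 × (20.68/1667.946) ≈ -0.550.

-0.550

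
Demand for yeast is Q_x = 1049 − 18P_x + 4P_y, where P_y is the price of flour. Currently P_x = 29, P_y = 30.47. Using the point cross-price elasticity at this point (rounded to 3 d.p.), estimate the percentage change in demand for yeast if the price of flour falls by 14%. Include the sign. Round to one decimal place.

At P_x = 29, P_y = 30.47: Q_x = 648.88.
∂Q_x/∂P_y = 4.
ε = (∂Q_x/∂P_y)(P_y/Q_x) = 4.0000 × 30.47/648.88 ≈ 0.188.
%ΔQ_x ≈ ε × %ΔP_y = 0.188 × (-14%) = -2.6%.

-2.6%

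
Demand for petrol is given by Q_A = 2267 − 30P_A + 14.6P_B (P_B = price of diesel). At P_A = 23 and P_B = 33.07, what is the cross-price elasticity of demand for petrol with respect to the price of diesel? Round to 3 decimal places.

0.234

At P_A = 23 and P_B = 33.07: Q_A = 2059.822.
∂Q_A/∂P_B = 14.6.
ε = (∂Q_A/∂P_B)(P_B/Q_A) = 14.6 × (33.07/2059.822) ≈ 0.234.
Since ε > 0, petrol and diesel are substitutes.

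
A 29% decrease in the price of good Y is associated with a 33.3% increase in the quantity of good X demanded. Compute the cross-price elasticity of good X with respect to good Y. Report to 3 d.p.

-1.148

ε = (%ΔQ of good X) / (%ΔP of good Y) = (33.3%) / (-29%) ≈ -1.148.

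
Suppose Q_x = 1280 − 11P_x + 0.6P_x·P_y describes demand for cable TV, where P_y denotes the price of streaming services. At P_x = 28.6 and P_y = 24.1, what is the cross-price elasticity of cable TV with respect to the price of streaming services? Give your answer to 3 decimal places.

0.300

At P_x = 28.6 and P_y = 24.1: Q_x = 1378.956.
∂Q_x/∂P_y = 0.6P_x = 0.6(28.6) = 17.1600.
ε = (∂Q_x/∂P_y)(P_y/Q_x) = 17.1600 × (24.1/1378.956) ≈ 0.300.
ε > 0: substitutes.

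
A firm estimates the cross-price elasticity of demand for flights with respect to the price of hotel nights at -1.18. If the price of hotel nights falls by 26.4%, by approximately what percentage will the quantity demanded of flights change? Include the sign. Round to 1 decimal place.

%ΔQ ≈ ε × %ΔP of hotel nights = -1.18 × (-26.4%) = 31.2%.
Demand for flights rises by about 31.2%.

31.2%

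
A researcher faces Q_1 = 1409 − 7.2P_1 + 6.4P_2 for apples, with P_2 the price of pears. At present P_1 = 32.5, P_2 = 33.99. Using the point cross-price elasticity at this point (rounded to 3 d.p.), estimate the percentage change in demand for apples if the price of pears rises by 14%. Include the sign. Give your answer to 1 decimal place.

2.2%

At P_1 = 32.5, P_2 = 33.99: Q_1 = 1392.536.
∂Q_1/∂P_2 = 6.4.
ε = (∂Q_1/∂P_2)(P_2/Q_1) = 6.4000 × 33.99/1392.536 ≈ 0.156.
%ΔQ_1 ≈ ε × %ΔP_2 = 0.156 × (14%) = 2.2%.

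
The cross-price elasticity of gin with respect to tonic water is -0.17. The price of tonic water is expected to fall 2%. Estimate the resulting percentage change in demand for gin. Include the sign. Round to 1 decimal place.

%ΔQ ≈ ε × %ΔP of tonic water = -0.17 × (-2%) = 0.3%.
Demand for gin rises by about 0.3%.

0.3%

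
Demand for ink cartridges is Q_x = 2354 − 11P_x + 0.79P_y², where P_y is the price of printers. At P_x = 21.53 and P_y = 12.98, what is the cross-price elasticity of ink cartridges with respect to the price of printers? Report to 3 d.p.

0.118

At P_x = 21.53 and P_y = 12.98: Q_x = 2250.270.
∂Q_x/∂P_y = 1.58P_y = 1.58(12.98) = 20.5084.
ε = (∂Q_x/∂P_y)(P_y/Q_x) = 20.5084 × (12.98/2250.270) ≈ 0.118.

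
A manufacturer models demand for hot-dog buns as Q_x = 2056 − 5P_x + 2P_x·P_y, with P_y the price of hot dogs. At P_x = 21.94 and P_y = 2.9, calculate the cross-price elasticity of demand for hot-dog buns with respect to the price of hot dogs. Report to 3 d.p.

0.061

At P_x = 21.94 and P_y = 2.9: Q_x = 2073.552.
∂Q_x/∂P_y = 2P_x = 2(21.94) = 43.8800.
ε = (∂Q_x/∂P_y)(P_y/Q_x) = 43.8800 × (2.9/2073.552) ≈ 0.061.
ε > 0: substitutes.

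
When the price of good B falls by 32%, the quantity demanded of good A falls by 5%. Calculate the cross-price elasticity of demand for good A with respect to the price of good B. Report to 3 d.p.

0.156

ε = (%ΔQ of good A) / (%ΔP of good B) = (-5%) / (-32%) ≈ 0.156.
Positive cross-price elasticity: substitutes.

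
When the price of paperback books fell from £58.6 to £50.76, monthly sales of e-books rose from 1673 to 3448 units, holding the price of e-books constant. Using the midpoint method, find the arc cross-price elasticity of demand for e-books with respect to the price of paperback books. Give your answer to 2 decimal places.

-4.83

ΔQ_A = 3448 − 1673 = 1775; ΔP_B = 50.76 − 58.6 = -7.84.
Midpoints: Q̄_A = 2560.5, P̄_B = 54.68.
ε = (ΔQ_A/Q̄_A)/(ΔP_B/P̄_B) = (1775/2560.5)/(-7.84/54.68) ≈ -4.83.
ε < 0: e-books and paperback books are complements.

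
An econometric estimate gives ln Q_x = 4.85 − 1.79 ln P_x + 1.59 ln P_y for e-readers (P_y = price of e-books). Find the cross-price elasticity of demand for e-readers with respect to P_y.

1.59

In a log-linear (constant-elasticity) demand function, the coefficient on ln P_y is the cross-price elasticity.
ε = 1.59. Positive, so e-readers and e-books are substitutes.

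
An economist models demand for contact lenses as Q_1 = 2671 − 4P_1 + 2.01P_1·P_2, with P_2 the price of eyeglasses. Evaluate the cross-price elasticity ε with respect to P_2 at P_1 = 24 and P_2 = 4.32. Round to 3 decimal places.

0.075

At P_1 = 24 and P_2 = 4.32: Q_1 = 2783.397.
∂Q_1/∂P_2 = 2.01P_1 = 2.01(24) = 48.2400.
ε = (∂Q_1/∂P_2)(P_2/Q_1) = 48.2400 × (4.32/2783.397) ≈ 0.075.
ε > 0: substitutes.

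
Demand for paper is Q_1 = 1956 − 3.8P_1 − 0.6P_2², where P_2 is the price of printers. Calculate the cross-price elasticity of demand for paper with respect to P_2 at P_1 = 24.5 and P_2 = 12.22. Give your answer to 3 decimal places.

-0.101

At P_1 = 24.5 and P_2 = 12.22: Q_1 = 1773.303.
∂Q_1/∂P_2 = -1.2P_2 = -1.2(12.22) = -14.6640.
ε = (∂Q_1/∂P_2)(P_2/Q_1) = -14.6640 × (12.22/1773.303) ≈ -0.101.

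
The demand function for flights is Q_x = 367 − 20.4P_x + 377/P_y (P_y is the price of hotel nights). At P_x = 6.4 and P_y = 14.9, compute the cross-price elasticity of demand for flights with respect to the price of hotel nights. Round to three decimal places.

At P_x = 6.4 and P_y = 14.9: Q_x = 261.742.
∂Q_x/∂P_y = −377/P_y² = -1.6981.
ε = (∂Q_x/∂P_y)(P_y/Q_x) = -1.6981 × (14.9/261.742) ≈ -0.097.

-0.097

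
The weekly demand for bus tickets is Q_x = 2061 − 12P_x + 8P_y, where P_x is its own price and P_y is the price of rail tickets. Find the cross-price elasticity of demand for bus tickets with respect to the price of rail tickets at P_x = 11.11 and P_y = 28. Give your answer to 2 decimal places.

At P_x = 11.11 and P_y = 28: Q_x = 2151.68.
∂Q_x/∂P_y = 8.
ε = (∂Q_x/∂P_y)(P_y/Q_x) = 8 × (28/2151.68) ≈ 0.10.
Since ε > 0, bus tickets and rail tickets are substitutes.

0.10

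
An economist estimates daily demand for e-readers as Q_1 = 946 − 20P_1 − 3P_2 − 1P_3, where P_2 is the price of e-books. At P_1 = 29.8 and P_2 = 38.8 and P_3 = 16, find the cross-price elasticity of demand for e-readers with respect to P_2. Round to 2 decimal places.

-0.53

At P_1 = 29.8 and P_2 = 38.8 and P_3 = 16: Q_1 = 217.6.
∂Q_1/∂P_2 = -3.
ε = (∂Q_1/∂P_2)(P_2/Q_1) = -3 × (38.8/217.6) ≈ -0.53.
Since ε < 0, e-readers and e-books are complements.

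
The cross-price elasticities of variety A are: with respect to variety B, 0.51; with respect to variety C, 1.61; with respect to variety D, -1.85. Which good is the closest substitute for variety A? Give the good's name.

Substitutes have ε > 0. Among the positive values, 1.61 (variety C) is largest.

variety C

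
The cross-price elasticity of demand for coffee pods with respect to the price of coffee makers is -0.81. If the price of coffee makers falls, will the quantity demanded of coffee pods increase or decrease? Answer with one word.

ε < 0 and the price of coffee makers falls, so the quantity of coffee pods moves in the opposite direction: it increases.

increase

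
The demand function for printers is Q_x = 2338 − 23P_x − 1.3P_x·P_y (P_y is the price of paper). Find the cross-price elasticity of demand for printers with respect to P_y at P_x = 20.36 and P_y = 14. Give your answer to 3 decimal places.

At P_x = 20.36 and P_y = 14: Q_x = 1499.168.
∂Q_x/∂P_y = -1.3P_x = -1.3(20.36) = -26.4680.
ε = (∂Q_x/∂P_y)(P_y/Q_x) = -26.4680 × (14/1499.168) ≈ -0.247.
ε < 0: complements.

-0.247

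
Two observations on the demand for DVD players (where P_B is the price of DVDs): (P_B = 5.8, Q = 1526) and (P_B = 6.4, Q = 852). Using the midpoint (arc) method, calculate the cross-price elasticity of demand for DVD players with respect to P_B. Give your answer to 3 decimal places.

ΔQ_A = 852 − 1526 = -674; ΔP_B = 6.4 − 5.8 = 0.6.
Midpoints: Q̄_A = 1189.0, P̄_B = 6.10.
ε = (ΔQ_A/Q̄_A)/(ΔP_B/P̄_B) = (-674/1189.0)/(0.6/6.10) ≈ -5.763.

-5.763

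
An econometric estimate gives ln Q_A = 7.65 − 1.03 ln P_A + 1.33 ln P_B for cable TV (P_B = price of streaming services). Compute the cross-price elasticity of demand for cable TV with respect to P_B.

1.33

In a log-linear (constant-elasticity) demand function, the coefficient on ln P_B is the cross-price elasticity.
ε = 1.33. Positive, so cable TV and streaming services are substitutes.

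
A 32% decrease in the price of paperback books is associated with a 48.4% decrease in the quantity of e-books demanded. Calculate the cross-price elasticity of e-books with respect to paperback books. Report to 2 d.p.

1.51

ε = (%ΔQ of e-books) / (%ΔP of paperback books) = (-48.4%) / (-32%) ≈ 1.51.
Positive cross-price elasticity: substitutes.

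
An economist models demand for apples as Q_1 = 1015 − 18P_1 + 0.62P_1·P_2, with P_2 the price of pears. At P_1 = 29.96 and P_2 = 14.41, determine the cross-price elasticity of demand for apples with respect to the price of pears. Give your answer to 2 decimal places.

0.36

At P_1 = 29.96 and P_2 = 14.41: Q_1 = 743.389.
∂Q_1/∂P_2 = 0.62P_1 = 0.62(29.96) = 18.5752.
ε = (∂Q_1/∂P_2)(P_2/Q_1) = 18.5752 × (14.41/743.389) ≈ 0.36.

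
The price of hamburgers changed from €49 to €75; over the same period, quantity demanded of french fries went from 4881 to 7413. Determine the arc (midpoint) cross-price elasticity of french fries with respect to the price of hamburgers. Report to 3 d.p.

ΔQ_A = 7413 − 4881 = 2532; ΔP_B = 75 − 49 = 26.
Midpoints: Q̄_A = 6147.0, P̄_B = 62.00.
ε = (ΔQ_A/Q̄_A)/(ΔP_B/P̄_B) = (2532/6147.0)/(26/62.00) ≈ 0.982.
ε > 0: french fries and hamburgers are substitutes.

0.982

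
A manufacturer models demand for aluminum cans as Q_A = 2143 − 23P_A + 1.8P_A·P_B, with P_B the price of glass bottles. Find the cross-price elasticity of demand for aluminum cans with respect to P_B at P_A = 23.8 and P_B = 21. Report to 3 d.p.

At P_A = 23.8 and P_B = 21: Q_A = 2495.24.
∂Q_A/∂P_B = 1.8P_A = 1.8(23.8) = 42.8400.
ε = (∂Q_A/∂P_B)(P_B/Q_A) = 42.8400 × (21/2495.24) ≈ 0.361.
ε > 0: substitutes.

0.361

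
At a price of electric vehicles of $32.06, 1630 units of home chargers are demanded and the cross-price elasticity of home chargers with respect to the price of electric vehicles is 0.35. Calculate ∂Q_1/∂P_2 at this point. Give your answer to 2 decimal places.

17.79

ε = (∂Q_1/∂P_2)·(P_2/Q_1) ⇒ ∂Q_1/∂P_2 = ε·Q_1/P_2 = 0.35 × 1630/32.06 ≈ 17.79.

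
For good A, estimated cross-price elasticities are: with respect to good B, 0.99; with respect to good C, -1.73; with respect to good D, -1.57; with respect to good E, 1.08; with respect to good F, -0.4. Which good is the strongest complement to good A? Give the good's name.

good C

Complements have ε < 0. The most negative value is -1.73 (good C).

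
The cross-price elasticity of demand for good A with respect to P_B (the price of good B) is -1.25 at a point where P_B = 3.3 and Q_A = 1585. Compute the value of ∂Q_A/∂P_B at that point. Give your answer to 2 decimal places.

-600.38

ε = (∂Q_A/∂P_B)·(P_B/Q_A) ⇒ ∂Q_A/∂P_B = ε·Q_A/P_B = -1.25 × 1585/3.3 ≈ -600.38.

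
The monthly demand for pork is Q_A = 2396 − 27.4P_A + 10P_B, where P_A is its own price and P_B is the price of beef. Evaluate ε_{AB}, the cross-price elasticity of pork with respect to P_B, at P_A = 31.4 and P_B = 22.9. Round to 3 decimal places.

0.130

At P_A = 31.4 and P_B = 22.9: Q_A = 1764.64.
∂Q_A/∂P_B = 10.
ε = (∂Q_A/∂P_B)(P_B/Q_A) = 10 × (22.9/1764.64) ≈ 0.130.
Since ε > 0, pork and beef are substitutes.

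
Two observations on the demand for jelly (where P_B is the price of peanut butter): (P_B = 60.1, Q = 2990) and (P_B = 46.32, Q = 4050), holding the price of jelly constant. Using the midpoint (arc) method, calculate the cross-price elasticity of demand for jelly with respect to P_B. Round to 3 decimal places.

-1.163

ΔQ_A = 4050 − 2990 = 1060; ΔP_B = 46.32 − 60.1 = -13.78.
Midpoints: Q̄_A = 3520.0, P̄_B = 53.21.
ε = (ΔQ_A/Q̄_A)/(ΔP_B/P̄_B) = (1060/3520.0)/(-13.78/53.21) ≈ -1.163.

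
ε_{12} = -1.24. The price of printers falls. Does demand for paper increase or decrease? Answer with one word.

ε < 0 and the price of printers falls, so the quantity of paper moves in the opposite direction: it increases.

increase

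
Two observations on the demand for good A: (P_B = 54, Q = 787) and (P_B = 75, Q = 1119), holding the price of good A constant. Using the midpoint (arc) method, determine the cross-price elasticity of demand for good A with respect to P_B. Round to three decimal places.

1.070

ΔQ_A = 1119 − 787 = 332; ΔP_B = 75 − 54 = 21.
Midpoints: Q̄_A = 953.0, P̄_B = 64.50.
ε = (ΔQ_A/Q̄_A)/(ΔP_B/P̄_B) = (332/953.0)/(21/64.50) ≈ 1.070.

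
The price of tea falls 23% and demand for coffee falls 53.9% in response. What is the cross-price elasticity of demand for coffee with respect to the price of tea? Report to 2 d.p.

2.34

ε = (%ΔQ of coffee) / (%ΔP of tea) = (-53.9%) / (-23%) ≈ 2.34.
Positive cross-price elasticity: substitutes.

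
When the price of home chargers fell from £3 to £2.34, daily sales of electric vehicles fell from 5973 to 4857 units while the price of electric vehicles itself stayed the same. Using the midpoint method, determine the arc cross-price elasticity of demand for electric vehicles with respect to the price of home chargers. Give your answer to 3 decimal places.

ΔQ_A = 4857 − 5973 = -1116; ΔP_B = 2.34 − 3 = -0.66.
Midpoints: Q̄_A = 5415.0, P̄_B = 2.67.
ε = (ΔQ_A/Q̄_A)/(ΔP_B/P̄_B) = (-1116/5415.0)/(-0.66/2.67) ≈ 0.834.
ε > 0: electric vehicles and home chargers are substitutes.

0.834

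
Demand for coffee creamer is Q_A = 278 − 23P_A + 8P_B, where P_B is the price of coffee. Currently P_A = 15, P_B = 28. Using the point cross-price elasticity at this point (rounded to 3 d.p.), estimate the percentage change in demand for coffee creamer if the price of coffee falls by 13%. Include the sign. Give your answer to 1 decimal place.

-18.6%

At P_A = 15, P_B = 28: Q_A = 157.
∂Q_A/∂P_B = 8.
ε = (∂Q_A/∂P_B)(P_B/Q_A) = 8.0000 × 28/157 ≈ 1.427.
%ΔQ_A ≈ ε × %ΔP_B = 1.427 × (-13%) = -18.6%.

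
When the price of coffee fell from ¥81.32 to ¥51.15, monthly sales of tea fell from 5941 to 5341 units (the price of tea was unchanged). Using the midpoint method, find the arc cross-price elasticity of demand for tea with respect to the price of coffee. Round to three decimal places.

0.234

ΔQ_A = 5341 − 5941 = -600; ΔP_B = 51.15 − 81.32 = -30.17.
Midpoints: Q̄_A = 5641.0, P̄_B = 66.23.
ε = (ΔQ_A/Q̄_A)/(ΔP_B/P̄_B) = (-600/5641.0)/(-30.17/66.23) ≈ 0.234.
ε > 0: tea and coffee are substitutes.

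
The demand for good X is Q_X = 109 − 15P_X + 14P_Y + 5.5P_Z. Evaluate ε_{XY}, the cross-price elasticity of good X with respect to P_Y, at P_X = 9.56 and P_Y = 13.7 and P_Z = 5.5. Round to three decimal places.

At P_X = 9.56 and P_Y = 13.7 and P_Z = 5.5: Q_X = 187.65.
∂Q_X/∂P_Y = 14.
ε = (∂Q_X/∂P_Y)(P_Y/Q_X) = 14 × (13.7/187.65) ≈ 1.022.
Since ε > 0, good X and good Y are substitutes.

1.022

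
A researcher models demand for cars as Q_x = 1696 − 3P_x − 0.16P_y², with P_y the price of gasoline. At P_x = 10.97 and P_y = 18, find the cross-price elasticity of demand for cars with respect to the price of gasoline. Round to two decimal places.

-0.06

At P_x = 10.97 and P_y = 18: Q_x = 1611.25.
∂Q_x/∂P_y = -0.32P_y = -0.32(18) = -5.7600.
ε = (∂Q_x/∂P_y)(P_y/Q_x) = -5.7600 × (18/1611.25) ≈ -0.06.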